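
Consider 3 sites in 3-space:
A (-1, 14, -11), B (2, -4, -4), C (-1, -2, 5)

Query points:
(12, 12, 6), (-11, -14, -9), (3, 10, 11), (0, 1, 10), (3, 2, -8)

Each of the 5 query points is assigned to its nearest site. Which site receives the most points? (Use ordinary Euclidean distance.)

(12, 12, 6) — d² to each: A:462, B:456, C:366 → nearest is C
(-11, -14, -9) — d² to each: A:888, B:294, C:440 → nearest is B
(3, 10, 11) — d² to each: A:516, B:422, C:196 → nearest is C
(0, 1, 10) — d² to each: A:611, B:225, C:35 → nearest is C
(3, 2, -8) — d² to each: A:169, B:53, C:201 → nearest is B
Tally — B:2, C:3. C captures the most (3).

C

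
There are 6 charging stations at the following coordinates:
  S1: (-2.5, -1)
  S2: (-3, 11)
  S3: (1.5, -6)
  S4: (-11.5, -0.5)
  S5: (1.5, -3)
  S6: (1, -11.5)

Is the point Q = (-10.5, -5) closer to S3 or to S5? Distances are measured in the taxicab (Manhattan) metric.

S3

d(Q,S3) = |-10.5−1.5| + |-5−(-6)| = 12 + 1 = 13
d(Q,S5) = |-10.5−1.5| + |-5−(-3)| = 12 + 2 = 14
13 < 14, so S3 is closer.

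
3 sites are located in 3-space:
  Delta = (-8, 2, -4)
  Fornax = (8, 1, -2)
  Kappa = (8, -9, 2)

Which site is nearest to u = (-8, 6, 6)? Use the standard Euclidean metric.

Squared Euclidean distances:
d²(u, Delta) = (-8−(-8))² + (6−2)² + (6−(-4))² = 0 + 16 + 100 = 116
d²(u, Fornax) = (-8−8)² + (6−1)² + (6−(-2))² = 256 + 25 + 64 = 345
d²(u, Kappa) = (-8−8)² + (6−(-9))² + (6−2)² = 256 + 225 + 16 = 497
Minimum is at Delta.

Delta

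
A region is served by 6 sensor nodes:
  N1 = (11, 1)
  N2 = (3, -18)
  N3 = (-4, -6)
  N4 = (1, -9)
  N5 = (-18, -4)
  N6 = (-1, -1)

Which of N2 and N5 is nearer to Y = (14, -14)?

N2

Compare squared distances:
|YN2|² = (14−3)² + (-14−(-18))² = 121 + 16 = 137
|YN5|² = (14−(-18))² + (-14−(-4))² = 1024 + 100 = 1124
137 < 1124, so N2 is closer.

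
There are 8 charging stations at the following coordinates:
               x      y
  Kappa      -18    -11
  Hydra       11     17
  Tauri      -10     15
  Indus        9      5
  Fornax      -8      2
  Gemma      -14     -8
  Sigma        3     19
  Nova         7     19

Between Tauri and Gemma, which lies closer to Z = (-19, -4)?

Compare squared distances:
d²(Z, Tauri) = (-19−(-10))² + (-4−15)² = 81 + 361 = 442
d²(Z, Gemma) = (-19−(-14))² + (-4−(-8))² = 25 + 16 = 41
442 > 41, so Gemma is closer.

Gemma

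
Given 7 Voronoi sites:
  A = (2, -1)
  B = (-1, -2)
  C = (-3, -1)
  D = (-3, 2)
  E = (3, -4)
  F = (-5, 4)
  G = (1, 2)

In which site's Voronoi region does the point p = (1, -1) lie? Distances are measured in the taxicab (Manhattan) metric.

d(p,A) = 1 + 0 = 1
d(p,B) = 2 + 1 = 3
d(p,C) = 4 + 0 = 4
d(p,D) = 4 + 3 = 7
d(p,E) = 2 + 3 = 5
d(p,F) = 6 + 5 = 11
d(p,G) = 0 + 3 = 3
A is nearest.

A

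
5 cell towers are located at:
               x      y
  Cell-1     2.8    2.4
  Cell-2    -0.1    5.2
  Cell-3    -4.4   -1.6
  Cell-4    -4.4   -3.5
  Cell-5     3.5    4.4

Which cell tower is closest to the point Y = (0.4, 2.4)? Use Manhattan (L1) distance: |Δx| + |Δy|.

d(Y, Cell-1) = |0.4−2.8| + |2.4−2.4| = 2.4 + 0 = 2.4
d(Y, Cell-2) = |0.4−(-0.1)| + |2.4−5.2| = 0.5 + 2.8 = 3.3
d(Y, Cell-3) = |0.4−(-4.4)| + |2.4−(-1.6)| = 4.8 + 4 = 8.8
d(Y, Cell-4) = |0.4−(-4.4)| + |2.4−(-3.5)| = 4.8 + 5.9 = 10.7
d(Y, Cell-5) = |0.4−3.5| + |2.4−4.4| = 3.1 + 2 = 5.1
Minimum is at Cell-1.

Cell-1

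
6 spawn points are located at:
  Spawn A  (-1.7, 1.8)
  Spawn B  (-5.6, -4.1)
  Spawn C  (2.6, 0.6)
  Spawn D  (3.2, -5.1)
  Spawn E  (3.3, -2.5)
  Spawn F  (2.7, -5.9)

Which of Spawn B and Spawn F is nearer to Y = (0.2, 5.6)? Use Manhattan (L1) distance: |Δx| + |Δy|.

Spawn F

d(Y, Spawn B) = |0.2−(-5.6)| + |5.6−(-4.1)| = 5.8 + 9.7 = 15.5
d(Y, Spawn F) = |0.2−2.7| + |5.6−(-5.9)| = 2.5 + 11.5 = 14
15.5 > 14, so Spawn F is closer.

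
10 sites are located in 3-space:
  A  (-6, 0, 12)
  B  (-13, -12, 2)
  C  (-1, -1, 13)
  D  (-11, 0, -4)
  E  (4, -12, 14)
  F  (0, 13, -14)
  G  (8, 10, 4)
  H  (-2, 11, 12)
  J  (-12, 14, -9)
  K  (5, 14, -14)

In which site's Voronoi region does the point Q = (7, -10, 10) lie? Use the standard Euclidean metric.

Compare squared distances (the ordering matches that of the actual distances):
|QA|² = (7−(-6))² + (-10−0)² + (10−12)² = 169 + 100 + 4 = 273
|QB|² = (7−(-13))² + (-10−(-12))² + (10−2)² = 400 + 4 + 64 = 468
|QC|² = (7−(-1))² + (-10−(-1))² + (10−13)² = 64 + 81 + 9 = 154
|QD|² = (7−(-11))² + (-10−0)² + (10−(-4))² = 324 + 100 + 196 = 620
|QE|² = (7−4)² + (-10−(-12))² + (10−14)² = 9 + 4 + 16 = 29
|QF|² = (7−0)² + (-10−13)² + (10−(-14))² = 49 + 529 + 576 = 1154
|QG|² = (7−8)² + (-10−10)² + (10−4)² = 1 + 400 + 36 = 437
|QH|² = (7−(-2))² + (-10−11)² + (10−12)² = 81 + 441 + 4 = 526
|QJ|² = (7−(-12))² + (-10−14)² + (10−(-9))² = 361 + 576 + 361 = 1298
|QK|² = (7−5)² + (-10−14)² + (10−(-14))² = 4 + 576 + 576 = 1156
The smallest is to E, so Q lies in the Voronoi region of E.

E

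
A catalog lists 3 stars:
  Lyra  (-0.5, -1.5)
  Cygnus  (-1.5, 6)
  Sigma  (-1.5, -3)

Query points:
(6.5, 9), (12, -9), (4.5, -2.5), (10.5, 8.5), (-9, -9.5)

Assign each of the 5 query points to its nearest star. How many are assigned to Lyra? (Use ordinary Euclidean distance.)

2

(6.5, 9) — d² to each: Lyra:159.25, Cygnus:73, Sigma:208 → nearest is Cygnus
(12, -9) — d² to each: Lyra:212.5, Cygnus:407.25, Sigma:218.25 → nearest is Lyra
(4.5, -2.5) — d² to each: Lyra:26, Cygnus:108.25, Sigma:36.25 → nearest is Lyra
(10.5, 8.5) — d² to each: Lyra:221, Cygnus:150.25, Sigma:276.25 → nearest is Cygnus
(-9, -9.5) — d² to each: Lyra:136.25, Cygnus:296.5, Sigma:98.5 → nearest is Sigma
2 of the 5 points have Lyra as nearest.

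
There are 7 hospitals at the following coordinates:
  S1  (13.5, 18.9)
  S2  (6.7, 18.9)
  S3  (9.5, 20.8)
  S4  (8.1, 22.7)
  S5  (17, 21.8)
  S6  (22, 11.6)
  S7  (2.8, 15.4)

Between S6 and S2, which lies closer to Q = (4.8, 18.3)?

S2

Compare squared distances:
|QS6|² = (4.8−22)² + (18.3−11.6)² = 295.84 + 44.89 = 340.73
|QS2|² = (4.8−6.7)² + (18.3−18.9)² = 3.61 + 0.36 = 3.97
340.73 > 3.97, so S2 is closer.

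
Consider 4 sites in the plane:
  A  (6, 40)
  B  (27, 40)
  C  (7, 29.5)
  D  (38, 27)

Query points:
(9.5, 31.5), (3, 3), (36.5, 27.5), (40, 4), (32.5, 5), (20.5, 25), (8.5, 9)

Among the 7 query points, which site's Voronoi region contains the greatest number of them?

(9.5, 31.5) — d² to each: A:84.5, B:378.5, C:10.25, D:832.5 → nearest is C
(3, 3) — d² to each: A:1378, B:1945, C:718.25, D:1801 → nearest is C
(36.5, 27.5) — d² to each: A:1086.5, B:246.5, C:874.25, D:2.5 → nearest is D
(40, 4) — d² to each: A:2452, B:1465, C:1739.25, D:533 → nearest is D
(32.5, 5) — d² to each: A:1927.25, B:1255.25, C:1250.5, D:514.25 → nearest is D
(20.5, 25) — d² to each: A:435.25, B:267.25, C:202.5, D:310.25 → nearest is C
(8.5, 9) — d² to each: A:967.25, B:1303.25, C:422.5, D:1194.25 → nearest is C
Tally — C:4, D:3. C captures the most (4).

C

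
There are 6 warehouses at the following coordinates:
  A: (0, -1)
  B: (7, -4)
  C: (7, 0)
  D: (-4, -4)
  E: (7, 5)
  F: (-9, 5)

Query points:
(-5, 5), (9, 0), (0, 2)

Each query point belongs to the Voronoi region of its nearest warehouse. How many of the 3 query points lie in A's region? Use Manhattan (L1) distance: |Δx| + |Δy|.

(-5, 5) — d to each: A:11, B:21, C:17, D:10, E:12, F:4 → nearest is F
(9, 0) — d to each: A:10, B:6, C:2, D:17, E:7, F:23 → nearest is C
(0, 2) — d to each: A:3, B:13, C:9, D:10, E:10, F:12 → nearest is A
1 of the 3 points has A as nearest.

1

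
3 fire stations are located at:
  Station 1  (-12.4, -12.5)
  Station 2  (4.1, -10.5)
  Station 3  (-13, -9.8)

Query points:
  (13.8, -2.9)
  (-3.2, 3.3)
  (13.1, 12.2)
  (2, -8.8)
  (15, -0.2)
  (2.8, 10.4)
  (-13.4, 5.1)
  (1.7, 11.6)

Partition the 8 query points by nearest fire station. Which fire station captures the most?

Station 2

(13.8, -2.9) — d² to each: Station 1:778.6, Station 2:151.85, Station 3:765.85 → nearest is Station 2
(-3.2, 3.3) — d² to each: Station 1:334.28, Station 2:243.73, Station 3:267.65 → nearest is Station 2
(13.1, 12.2) — d² to each: Station 1:1260.34, Station 2:596.29, Station 3:1165.21 → nearest is Station 2
(2, -8.8) — d² to each: Station 1:221.05, Station 2:7.3, Station 3:226 → nearest is Station 2
(15, -0.2) — d² to each: Station 1:902.05, Station 2:224.9, Station 3:876.16 → nearest is Station 2
(2.8, 10.4) — d² to each: Station 1:755.45, Station 2:438.5, Station 3:657.68 → nearest is Station 2
(-13.4, 5.1) — d² to each: Station 1:310.76, Station 2:549.61, Station 3:222.17 → nearest is Station 3
(1.7, 11.6) — d² to each: Station 1:779.62, Station 2:494.17, Station 3:674.05 → nearest is Station 2
Tally — Station 2:7, Station 3:1. Station 2 captures the most (7).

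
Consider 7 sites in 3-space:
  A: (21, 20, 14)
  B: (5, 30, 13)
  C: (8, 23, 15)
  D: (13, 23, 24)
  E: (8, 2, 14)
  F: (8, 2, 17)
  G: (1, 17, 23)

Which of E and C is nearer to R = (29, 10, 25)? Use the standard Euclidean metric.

Compare squared distances:
|RE|² = (29−8)² + (10−2)² + (25−14)² = 441 + 64 + 121 = 626
|RC|² = (29−8)² + (10−23)² + (25−15)² = 441 + 169 + 100 = 710
626 < 710, so E is closer.

E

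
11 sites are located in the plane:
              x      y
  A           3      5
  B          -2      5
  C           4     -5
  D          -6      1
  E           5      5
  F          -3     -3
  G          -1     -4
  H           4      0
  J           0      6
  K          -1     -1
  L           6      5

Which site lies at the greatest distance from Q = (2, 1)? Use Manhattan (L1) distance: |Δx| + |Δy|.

d(Q,A) = 1 + 4 = 5
d(Q,B) = 4 + 4 = 8
d(Q,C) = 2 + 6 = 8
d(Q,D) = 8 + 0 = 8
d(Q,E) = 3 + 4 = 7
d(Q,F) = 5 + 4 = 9
d(Q,G) = 3 + 5 = 8
d(Q,H) = 2 + 1 = 3
d(Q,J) = 2 + 5 = 7
d(Q,K) = 3 + 2 = 5
d(Q,L) = 4 + 4 = 8
The largest is to F.

F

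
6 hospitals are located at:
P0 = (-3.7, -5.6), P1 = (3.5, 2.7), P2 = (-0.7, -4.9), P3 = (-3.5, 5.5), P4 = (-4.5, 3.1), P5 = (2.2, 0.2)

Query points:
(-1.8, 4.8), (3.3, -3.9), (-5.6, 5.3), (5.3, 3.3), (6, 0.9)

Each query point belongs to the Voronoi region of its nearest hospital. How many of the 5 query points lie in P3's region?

2

(-1.8, 4.8) — d² to each: P0:111.77, P1:32.5, P2:95.3, P3:3.38, P4:10.18, P5:37.16 → nearest is P3
(3.3, -3.9) — d² to each: P0:51.89, P1:43.6, P2:17, P3:134.6, P4:109.84, P5:18.02 → nearest is P2
(-5.6, 5.3) — d² to each: P0:122.42, P1:89.57, P2:128.05, P3:4.45, P4:6.05, P5:86.85 → nearest is P3
(5.3, 3.3) — d² to each: P0:160.21, P1:3.6, P2:103.24, P3:82.28, P4:96.08, P5:19.22 → nearest is P1
(6, 0.9) — d² to each: P0:136.34, P1:9.49, P2:78.53, P3:111.41, P4:115.09, P5:14.93 → nearest is P1
2 of the 5 points have P3 as nearest.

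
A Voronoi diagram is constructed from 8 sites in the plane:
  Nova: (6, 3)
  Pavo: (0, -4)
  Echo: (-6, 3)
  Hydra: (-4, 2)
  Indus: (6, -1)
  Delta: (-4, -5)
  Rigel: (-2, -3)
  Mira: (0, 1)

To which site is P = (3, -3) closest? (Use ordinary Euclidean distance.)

Pavo

Squared Euclidean distances:
d²(P, Nova) = 9 + 36 = 45
d²(P, Pavo) = 9 + 1 = 10
d²(P, Echo) = 81 + 36 = 117
d²(P, Hydra) = 49 + 25 = 74
d²(P, Indus) = 9 + 4 = 13
d²(P, Delta) = 49 + 4 = 53
d²(P, Rigel) = 25 + 0 = 25
d²(P, Mira) = 9 + 16 = 25
Minimum is at Pavo.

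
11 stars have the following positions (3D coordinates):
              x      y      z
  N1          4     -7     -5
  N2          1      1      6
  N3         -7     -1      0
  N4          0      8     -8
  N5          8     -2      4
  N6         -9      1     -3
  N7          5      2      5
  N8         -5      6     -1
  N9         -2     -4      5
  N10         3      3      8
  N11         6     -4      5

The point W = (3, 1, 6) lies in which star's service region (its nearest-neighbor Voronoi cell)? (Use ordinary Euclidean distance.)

Since √ is increasing, it suffices to compare squared distances:
|WN1|² = (3−4)² + (1−(-7))² + (6−(-5))² = 1 + 64 + 121 = 186
|WN2|² = (3−1)² + (1−1)² + (6−6)² = 4 + 0 + 0 = 4
|WN3|² = (3−(-7))² + (1−(-1))² + (6−0)² = 100 + 4 + 36 = 140
|WN4|² = (3−0)² + (1−8)² + (6−(-8))² = 9 + 49 + 196 = 254
|WN5|² = (3−8)² + (1−(-2))² + (6−4)² = 25 + 9 + 4 = 38
|WN6|² = (3−(-9))² + (1−1)² + (6−(-3))² = 144 + 0 + 81 = 225
|WN7|² = (3−5)² + (1−2)² + (6−5)² = 4 + 1 + 1 = 6
|WN8|² = (3−(-5))² + (1−6)² + (6−(-1))² = 64 + 25 + 49 = 138
|WN9|² = (3−(-2))² + (1−(-4))² + (6−5)² = 25 + 25 + 1 = 51
d²(W, N10) = (3−3)² + (1−3)² + (6−8)² = 0 + 4 + 4 = 8
d²(W, N11) = (3−6)² + (1−(-4))² + (6−5)² = 9 + 25 + 1 = 35
N2 is nearest.

N2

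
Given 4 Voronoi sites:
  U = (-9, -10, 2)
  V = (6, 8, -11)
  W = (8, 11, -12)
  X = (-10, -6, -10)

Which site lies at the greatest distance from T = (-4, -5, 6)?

W

Squared Euclidean distances:
|TU|² = (-4−(-9))² + (-5−(-10))² + (6−2)² = 25 + 25 + 16 = 66
|TV|² = (-4−6)² + (-5−8)² + (6−(-11))² = 100 + 169 + 289 = 558
|TW|² = (-4−8)² + (-5−11)² + (6−(-12))² = 144 + 256 + 324 = 724
|TX|² = (-4−(-10))² + (-5−(-6))² + (6−(-10))² = 36 + 1 + 256 = 293
The largest is to W.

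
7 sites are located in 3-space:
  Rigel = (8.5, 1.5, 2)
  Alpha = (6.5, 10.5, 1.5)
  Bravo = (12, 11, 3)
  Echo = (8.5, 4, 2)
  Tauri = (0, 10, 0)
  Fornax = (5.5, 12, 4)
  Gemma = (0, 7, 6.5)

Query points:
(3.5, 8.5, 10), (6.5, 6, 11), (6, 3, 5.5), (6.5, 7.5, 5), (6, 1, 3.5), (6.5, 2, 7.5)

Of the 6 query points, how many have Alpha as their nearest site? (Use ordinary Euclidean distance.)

(3.5, 8.5, 10) — d² to each: Rigel:138, Alpha:85.25, Bravo:127.5, Echo:109.25, Tauri:114.5, Fornax:52.25, Gemma:26.75 → nearest is Gemma
(6.5, 6, 11) — d² to each: Rigel:105.25, Alpha:110.5, Bravo:119.25, Echo:89, Tauri:179.25, Fornax:86, Gemma:63.5 → nearest is Gemma
(6, 3, 5.5) — d² to each: Rigel:20.75, Alpha:72.5, Bravo:106.25, Echo:19.5, Tauri:115.25, Fornax:83.5, Gemma:53 → nearest is Echo
(6.5, 7.5, 5) — d² to each: Rigel:49, Alpha:21.25, Bravo:46.5, Echo:25.25, Tauri:73.5, Fornax:22.25, Gemma:44.75 → nearest is Alpha
(6, 1, 3.5) — d² to each: Rigel:8.75, Alpha:94.5, Bravo:136.25, Echo:17.5, Tauri:129.25, Fornax:121.5, Gemma:81 → nearest is Rigel
(6.5, 2, 7.5) — d² to each: Rigel:34.5, Alpha:108.25, Bravo:131.5, Echo:38.25, Tauri:162.5, Fornax:113.25, Gemma:68.25 → nearest is Rigel
1 of the 6 points has Alpha as nearest.

1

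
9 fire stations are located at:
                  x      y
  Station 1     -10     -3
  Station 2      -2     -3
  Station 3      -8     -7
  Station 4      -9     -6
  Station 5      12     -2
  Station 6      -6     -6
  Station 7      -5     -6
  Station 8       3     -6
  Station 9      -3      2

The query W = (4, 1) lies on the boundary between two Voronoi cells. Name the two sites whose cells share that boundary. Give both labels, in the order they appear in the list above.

Squared distances from W to each site:
d²(W, Station 1) = 196 + 16 = 212
d²(W, Station 2) = 36 + 16 = 52
d²(W, Station 3) = 144 + 64 = 208
d²(W, Station 4) = 169 + 49 = 218
d²(W, Station 5) = 64 + 9 = 73
d²(W, Station 6) = 100 + 49 = 149
d²(W, Station 7) = 81 + 49 = 130
d²(W, Station 8) = 1 + 49 = 50
d²(W, Station 9) = 49 + 1 = 50
W is equidistant from Station 8 and Station 9 (both at squared distance 50), and every other site is strictly farther — so W lies on the Station 8–Station 9 Voronoi edge.

Station 8 and Station 9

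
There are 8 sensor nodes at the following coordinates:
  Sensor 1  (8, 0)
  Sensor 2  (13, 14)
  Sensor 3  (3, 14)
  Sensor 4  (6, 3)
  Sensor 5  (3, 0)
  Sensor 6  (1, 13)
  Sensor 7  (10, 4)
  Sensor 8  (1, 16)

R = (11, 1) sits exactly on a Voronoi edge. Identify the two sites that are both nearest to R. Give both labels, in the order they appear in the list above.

Sensor 1 and Sensor 7

Squared distances from R to each site:
d²(R, Sensor 1) = 9 + 1 = 10
d²(R, Sensor 2) = 4 + 169 = 173
d²(R, Sensor 3) = 64 + 169 = 233
d²(R, Sensor 4) = 25 + 4 = 29
d²(R, Sensor 5) = 64 + 1 = 65
d²(R, Sensor 6) = 100 + 144 = 244
d²(R, Sensor 7) = 1 + 9 = 10
d²(R, Sensor 8) = 100 + 225 = 325
R is equidistant from Sensor 1 and Sensor 7 (both at squared distance 10), and every other site is strictly farther — so R lies on the Sensor 1–Sensor 7 Voronoi edge.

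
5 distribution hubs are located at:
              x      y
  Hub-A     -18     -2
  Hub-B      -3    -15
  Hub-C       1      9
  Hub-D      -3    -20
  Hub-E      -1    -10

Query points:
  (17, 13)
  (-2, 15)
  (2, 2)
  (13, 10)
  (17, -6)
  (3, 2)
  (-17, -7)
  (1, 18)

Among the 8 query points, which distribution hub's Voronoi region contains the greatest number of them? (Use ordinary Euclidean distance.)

Hub-C

(17, 13) — d² to each: Hub-A:1450, Hub-B:1184, Hub-C:272, Hub-D:1489, Hub-E:853 → nearest is Hub-C
(-2, 15) — d² to each: Hub-A:545, Hub-B:901, Hub-C:45, Hub-D:1226, Hub-E:626 → nearest is Hub-C
(2, 2) — d² to each: Hub-A:416, Hub-B:314, Hub-C:50, Hub-D:509, Hub-E:153 → nearest is Hub-C
(13, 10) — d² to each: Hub-A:1105, Hub-B:881, Hub-C:145, Hub-D:1156, Hub-E:596 → nearest is Hub-C
(17, -6) — d² to each: Hub-A:1241, Hub-B:481, Hub-C:481, Hub-D:596, Hub-E:340 → nearest is Hub-E
(3, 2) — d² to each: Hub-A:457, Hub-B:325, Hub-C:53, Hub-D:520, Hub-E:160 → nearest is Hub-C
(-17, -7) — d² to each: Hub-A:26, Hub-B:260, Hub-C:580, Hub-D:365, Hub-E:265 → nearest is Hub-A
(1, 18) — d² to each: Hub-A:761, Hub-B:1105, Hub-C:81, Hub-D:1460, Hub-E:788 → nearest is Hub-C
Tally — Hub-A:1, Hub-C:6, Hub-E:1. Hub-C captures the most (6).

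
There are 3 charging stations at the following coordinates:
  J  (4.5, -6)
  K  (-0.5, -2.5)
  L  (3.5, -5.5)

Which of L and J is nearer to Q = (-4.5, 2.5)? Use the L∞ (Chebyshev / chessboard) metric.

d(Q,L) = max(8, 8) = 8
d(Q,J) = max(9, 8.5) = 9
8 < 9, so L is closer.

L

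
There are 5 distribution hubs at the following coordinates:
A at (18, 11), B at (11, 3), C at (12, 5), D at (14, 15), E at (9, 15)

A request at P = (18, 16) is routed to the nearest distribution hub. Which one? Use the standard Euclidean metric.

Since √ is increasing, it suffices to compare squared distances:
|PA|² = 0 + 25 = 25
|PB|² = 49 + 169 = 218
|PC|² = 36 + 121 = 157
|PD|² = 16 + 1 = 17
|PE|² = 81 + 1 = 82
The smallest is to D, so P lies in the Voronoi region of D.

D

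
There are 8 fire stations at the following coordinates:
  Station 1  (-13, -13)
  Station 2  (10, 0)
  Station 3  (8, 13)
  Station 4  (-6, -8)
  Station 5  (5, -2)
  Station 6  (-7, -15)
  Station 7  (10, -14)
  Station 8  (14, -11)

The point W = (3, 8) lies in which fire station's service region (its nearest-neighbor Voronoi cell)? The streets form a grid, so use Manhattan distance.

Station 3

d(W, Station 1) = 16 + 21 = 37
d(W, Station 2) = 7 + 8 = 15
d(W, Station 3) = 5 + 5 = 10
d(W, Station 4) = 9 + 16 = 25
d(W, Station 5) = 2 + 10 = 12
d(W, Station 6) = 10 + 23 = 33
d(W, Station 7) = 7 + 22 = 29
d(W, Station 8) = 11 + 19 = 30
The smallest is to Station 3, so W lies in the Voronoi region of Station 3.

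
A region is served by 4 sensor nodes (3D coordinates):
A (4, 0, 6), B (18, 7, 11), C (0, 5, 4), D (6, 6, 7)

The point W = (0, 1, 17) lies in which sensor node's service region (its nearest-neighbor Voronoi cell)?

Compare squared distances (the ordering matches that of the actual distances):
|WA|² = (0−4)² + (1−0)² + (17−6)² = 16 + 1 + 121 = 138
|WB|² = (0−18)² + (1−7)² + (17−11)² = 324 + 36 + 36 = 396
|WC|² = (0−0)² + (1−5)² + (17−4)² = 0 + 16 + 169 = 185
|WD|² = (0−6)² + (1−6)² + (17−7)² = 36 + 25 + 100 = 161
The smallest is to A, so W lies in the Voronoi region of A.

A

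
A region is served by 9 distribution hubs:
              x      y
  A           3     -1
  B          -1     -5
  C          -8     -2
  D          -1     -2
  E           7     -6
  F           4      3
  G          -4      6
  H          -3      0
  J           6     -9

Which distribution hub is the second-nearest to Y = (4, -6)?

Since √ is increasing, it suffices to compare squared distances:
|YA|² = 1 + 25 = 26
|YB|² = 25 + 1 = 26
|YC|² = 144 + 16 = 160
|YD|² = 25 + 16 = 41
|YE|² = 9 + 0 = 9
|YF|² = 0 + 81 = 81
|YG|² = 64 + 144 = 208
|YH|² = 49 + 36 = 85
|YJ|² = 4 + 9 = 13
Sorted ascending: E, J, A, … — the second-nearest is J.

J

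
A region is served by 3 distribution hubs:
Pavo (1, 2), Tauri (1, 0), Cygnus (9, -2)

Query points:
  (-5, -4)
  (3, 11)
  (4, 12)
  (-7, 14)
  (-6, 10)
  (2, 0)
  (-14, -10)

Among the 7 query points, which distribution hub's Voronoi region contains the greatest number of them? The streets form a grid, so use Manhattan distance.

Pavo

(-5, -4) — d to each: Pavo:12, Tauri:10, Cygnus:16 → nearest is Tauri
(3, 11) — d to each: Pavo:11, Tauri:13, Cygnus:19 → nearest is Pavo
(4, 12) — d to each: Pavo:13, Tauri:15, Cygnus:19 → nearest is Pavo
(-7, 14) — d to each: Pavo:20, Tauri:22, Cygnus:32 → nearest is Pavo
(-6, 10) — d to each: Pavo:15, Tauri:17, Cygnus:27 → nearest is Pavo
(2, 0) — d to each: Pavo:3, Tauri:1, Cygnus:9 → nearest is Tauri
(-14, -10) — d to each: Pavo:27, Tauri:25, Cygnus:31 → nearest is Tauri
Tally — Pavo:4, Tauri:3. Pavo captures the most (4).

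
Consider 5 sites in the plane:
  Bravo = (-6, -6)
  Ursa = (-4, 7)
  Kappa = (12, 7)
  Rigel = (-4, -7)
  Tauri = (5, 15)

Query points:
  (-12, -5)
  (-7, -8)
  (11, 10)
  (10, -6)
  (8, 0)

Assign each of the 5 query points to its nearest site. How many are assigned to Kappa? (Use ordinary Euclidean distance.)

3

(-12, -5) — d² to each: Bravo:37, Ursa:208, Kappa:720, Rigel:68, Tauri:689 → nearest is Bravo
(-7, -8) — d² to each: Bravo:5, Ursa:234, Kappa:586, Rigel:10, Tauri:673 → nearest is Bravo
(11, 10) — d² to each: Bravo:545, Ursa:234, Kappa:10, Rigel:514, Tauri:61 → nearest is Kappa
(10, -6) — d² to each: Bravo:256, Ursa:365, Kappa:173, Rigel:197, Tauri:466 → nearest is Kappa
(8, 0) — d² to each: Bravo:232, Ursa:193, Kappa:65, Rigel:193, Tauri:234 → nearest is Kappa
3 of the 5 points have Kappa as nearest.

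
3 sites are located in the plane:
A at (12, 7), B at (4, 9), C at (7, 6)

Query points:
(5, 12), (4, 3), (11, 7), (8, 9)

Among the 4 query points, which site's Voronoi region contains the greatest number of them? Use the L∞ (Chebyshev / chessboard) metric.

C

(5, 12) — d to each: A:7, B:3, C:6 → nearest is B
(4, 3) — d to each: A:8, B:6, C:3 → nearest is C
(11, 7) — d to each: A:1, B:7, C:4 → nearest is A
(8, 9) — d to each: A:4, B:4, C:3 → nearest is C
Tally — A:1, B:1, C:2. C captures the most (2).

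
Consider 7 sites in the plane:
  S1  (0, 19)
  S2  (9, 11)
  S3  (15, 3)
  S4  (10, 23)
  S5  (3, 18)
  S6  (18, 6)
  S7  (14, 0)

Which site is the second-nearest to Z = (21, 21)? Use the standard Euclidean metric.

Compare squared distances (the ordering matches that of the actual distances):
|ZS1|² = (21−0)² + (21−19)² = 441 + 4 = 445
|ZS2|² = (21−9)² + (21−11)² = 144 + 100 = 244
|ZS3|² = (21−15)² + (21−3)² = 36 + 324 = 360
|ZS4|² = (21−10)² + (21−23)² = 121 + 4 = 125
|ZS5|² = (21−3)² + (21−18)² = 324 + 9 = 333
|ZS6|² = (21−18)² + (21−6)² = 9 + 225 = 234
|ZS7|² = (21−14)² + (21−0)² = 49 + 441 = 490
Sorted ascending: S4, S6, S2, … — the second-nearest is S6.

S6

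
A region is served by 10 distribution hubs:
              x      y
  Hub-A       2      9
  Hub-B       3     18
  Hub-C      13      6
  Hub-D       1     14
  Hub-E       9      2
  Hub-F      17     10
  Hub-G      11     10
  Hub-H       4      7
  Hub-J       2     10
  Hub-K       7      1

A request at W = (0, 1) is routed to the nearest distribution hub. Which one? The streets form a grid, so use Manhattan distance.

Hub-K

d(W, Hub-A) = |0−2| + |1−9| = 2 + 8 = 10
d(W, Hub-B) = |0−3| + |1−18| = 3 + 17 = 20
d(W, Hub-C) = |0−13| + |1−6| = 13 + 5 = 18
d(W, Hub-D) = |0−1| + |1−14| = 1 + 13 = 14
d(W, Hub-E) = |0−9| + |1−2| = 9 + 1 = 10
d(W, Hub-F) = |0−17| + |1−10| = 17 + 9 = 26
d(W, Hub-G) = |0−11| + |1−10| = 11 + 9 = 20
d(W, Hub-H) = |0−4| + |1−7| = 4 + 6 = 10
d(W, Hub-J) = |0−2| + |1−10| = 2 + 9 = 11
d(W, Hub-K) = |0−7| + |1−1| = 7 + 0 = 7
Minimum is at Hub-K.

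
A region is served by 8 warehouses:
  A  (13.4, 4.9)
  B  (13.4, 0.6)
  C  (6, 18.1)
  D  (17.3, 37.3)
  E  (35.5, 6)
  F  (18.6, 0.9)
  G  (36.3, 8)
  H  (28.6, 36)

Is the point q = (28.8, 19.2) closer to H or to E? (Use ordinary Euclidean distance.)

Compare squared distances:
|qH|² = (28.8−28.6)² + (19.2−36)² = 0.04 + 282.24 = 282.28
|qE|² = (28.8−35.5)² + (19.2−6)² = 44.89 + 174.24 = 219.13
282.28 > 219.13, so E is closer.

E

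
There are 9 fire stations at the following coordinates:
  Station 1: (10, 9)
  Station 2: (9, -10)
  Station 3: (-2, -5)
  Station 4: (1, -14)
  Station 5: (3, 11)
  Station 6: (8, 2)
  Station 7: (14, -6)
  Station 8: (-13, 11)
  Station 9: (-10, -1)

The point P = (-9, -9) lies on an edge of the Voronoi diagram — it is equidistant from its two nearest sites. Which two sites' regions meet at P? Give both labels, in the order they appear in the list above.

Squared distances from P to each site:
d²(P, Station 1) = (-9−10)² + (-9−9)² = 361 + 324 = 685
d²(P, Station 2) = (-9−9)² + (-9−(-10))² = 324 + 1 = 325
d²(P, Station 3) = (-9−(-2))² + (-9−(-5))² = 49 + 16 = 65
d²(P, Station 4) = (-9−1)² + (-9−(-14))² = 100 + 25 = 125
d²(P, Station 5) = (-9−3)² + (-9−11)² = 144 + 400 = 544
d²(P, Station 6) = (-9−8)² + (-9−2)² = 289 + 121 = 410
d²(P, Station 7) = (-9−14)² + (-9−(-6))² = 529 + 9 = 538
d²(P, Station 8) = (-9−(-13))² + (-9−11)² = 16 + 400 = 416
d²(P, Station 9) = (-9−(-10))² + (-9−(-1))² = 1 + 64 = 65
P is equidistant from Station 3 and Station 9 (both at squared distance 65), and every other site is strictly farther — so P lies on the Station 3–Station 9 Voronoi edge.

Station 3 and Station 9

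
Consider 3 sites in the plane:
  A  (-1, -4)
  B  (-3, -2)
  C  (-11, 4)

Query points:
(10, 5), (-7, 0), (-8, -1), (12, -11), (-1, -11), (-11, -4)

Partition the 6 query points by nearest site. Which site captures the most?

(10, 5) — d² to each: A:202, B:218, C:442 → nearest is A
(-7, 0) — d² to each: A:52, B:20, C:32 → nearest is B
(-8, -1) — d² to each: A:58, B:26, C:34 → nearest is B
(12, -11) — d² to each: A:218, B:306, C:754 → nearest is A
(-1, -11) — d² to each: A:49, B:85, C:325 → nearest is A
(-11, -4) — d² to each: A:100, B:68, C:64 → nearest is C
Tally — A:3, B:2, C:1. A captures the most (3).

A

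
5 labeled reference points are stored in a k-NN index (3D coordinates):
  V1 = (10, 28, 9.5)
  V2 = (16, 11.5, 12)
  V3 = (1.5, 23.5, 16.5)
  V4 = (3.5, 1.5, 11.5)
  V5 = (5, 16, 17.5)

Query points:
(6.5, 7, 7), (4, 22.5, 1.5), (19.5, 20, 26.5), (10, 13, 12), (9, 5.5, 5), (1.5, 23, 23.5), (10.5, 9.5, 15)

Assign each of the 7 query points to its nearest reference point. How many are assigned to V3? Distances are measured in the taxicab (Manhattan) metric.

(6.5, 7, 7) — d to each: V1:27, V2:19, V3:31, V4:13, V5:21 → nearest is V4
(4, 22.5, 1.5) — d to each: V1:19.5, V2:33.5, V3:18.5, V4:31.5, V5:23.5 → nearest is V3
(19.5, 20, 26.5) — d to each: V1:34.5, V2:26.5, V3:31.5, V4:49.5, V5:27.5 → nearest is V2
(10, 13, 12) — d to each: V1:17.5, V2:7.5, V3:23.5, V4:18.5, V5:13.5 → nearest is V2
(9, 5.5, 5) — d to each: V1:28, V2:20, V3:37, V4:16, V5:27 → nearest is V4
(1.5, 23, 23.5) — d to each: V1:27.5, V2:37.5, V3:7.5, V4:35.5, V5:16.5 → nearest is V3
(10.5, 9.5, 15) — d to each: V1:24.5, V2:10.5, V3:24.5, V4:18.5, V5:14.5 → nearest is V2
2 of the 7 points have V3 as nearest.

2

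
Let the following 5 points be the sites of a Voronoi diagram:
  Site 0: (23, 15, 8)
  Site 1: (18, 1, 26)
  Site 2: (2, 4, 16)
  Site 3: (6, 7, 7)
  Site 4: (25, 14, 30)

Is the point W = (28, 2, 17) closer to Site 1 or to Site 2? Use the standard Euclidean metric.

Site 1

Compare squared distances:
d²(W, Site 1) = (28−18)² + (2−1)² + (17−26)² = 100 + 1 + 81 = 182
d²(W, Site 2) = (28−2)² + (2−4)² + (17−16)² = 676 + 4 + 1 = 681
182 < 681, so Site 1 is closer.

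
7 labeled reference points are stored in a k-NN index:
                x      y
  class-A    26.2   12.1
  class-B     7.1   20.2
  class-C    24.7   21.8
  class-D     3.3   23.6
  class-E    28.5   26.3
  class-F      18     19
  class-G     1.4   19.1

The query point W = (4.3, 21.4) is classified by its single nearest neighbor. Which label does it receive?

class-D

Squared Euclidean distances:
d²(W, class-A) = (4.3−26.2)² + (21.4−12.1)² = 479.61 + 86.49 = 566.1
d²(W, class-B) = (4.3−7.1)² + (21.4−20.2)² = 7.84 + 1.44 = 9.28
d²(W, class-C) = (4.3−24.7)² + (21.4−21.8)² = 416.16 + 0.16 = 416.32
d²(W, class-D) = (4.3−3.3)² + (21.4−23.6)² = 1 + 4.84 = 5.84
d²(W, class-E) = (4.3−28.5)² + (21.4−26.3)² = 585.64 + 24.01 = 609.65
d²(W, class-F) = (4.3−18)² + (21.4−19)² = 187.69 + 5.76 = 193.45
d²(W, class-G) = (4.3−1.4)² + (21.4−19.1)² = 8.41 + 5.29 = 13.7
The smallest is to class-D, so W lies in the Voronoi region of class-D.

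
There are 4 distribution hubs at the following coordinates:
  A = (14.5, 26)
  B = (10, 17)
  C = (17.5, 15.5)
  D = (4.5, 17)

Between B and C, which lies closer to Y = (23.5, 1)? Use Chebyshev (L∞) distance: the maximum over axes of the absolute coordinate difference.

C

d(Y,B) = max(13.5, 16) = 16
d(Y,C) = max(6, 14.5) = 14.5
16 > 14.5, so C is closer.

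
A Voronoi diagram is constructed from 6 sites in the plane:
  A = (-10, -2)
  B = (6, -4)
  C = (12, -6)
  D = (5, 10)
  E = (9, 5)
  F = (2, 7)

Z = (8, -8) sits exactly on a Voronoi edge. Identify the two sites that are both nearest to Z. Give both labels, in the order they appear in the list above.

Squared distances from Z to each site:
|ZA|² = (8−(-10))² + (-8−(-2))² = 324 + 36 = 360
|ZB|² = (8−6)² + (-8−(-4))² = 4 + 16 = 20
|ZC|² = (8−12)² + (-8−(-6))² = 16 + 4 = 20
|ZD|² = (8−5)² + (-8−10)² = 9 + 324 = 333
|ZE|² = (8−9)² + (-8−5)² = 1 + 169 = 170
|ZF|² = (8−2)² + (-8−7)² = 36 + 225 = 261
Z is equidistant from B and C (both at squared distance 20), and every other site is strictly farther — so Z lies on the B–C Voronoi edge.

B and C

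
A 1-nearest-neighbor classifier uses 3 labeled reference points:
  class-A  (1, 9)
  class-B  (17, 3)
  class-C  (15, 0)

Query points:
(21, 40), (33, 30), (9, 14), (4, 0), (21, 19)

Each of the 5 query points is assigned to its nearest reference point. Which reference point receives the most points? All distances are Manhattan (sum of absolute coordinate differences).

class-B

(21, 40) — d to each: class-A:51, class-B:41, class-C:46 → nearest is class-B
(33, 30) — d to each: class-A:53, class-B:43, class-C:48 → nearest is class-B
(9, 14) — d to each: class-A:13, class-B:19, class-C:20 → nearest is class-A
(4, 0) — d to each: class-A:12, class-B:16, class-C:11 → nearest is class-C
(21, 19) — d to each: class-A:30, class-B:20, class-C:25 → nearest is class-B
Tally — class-A:1, class-B:3, class-C:1. class-B captures the most (3).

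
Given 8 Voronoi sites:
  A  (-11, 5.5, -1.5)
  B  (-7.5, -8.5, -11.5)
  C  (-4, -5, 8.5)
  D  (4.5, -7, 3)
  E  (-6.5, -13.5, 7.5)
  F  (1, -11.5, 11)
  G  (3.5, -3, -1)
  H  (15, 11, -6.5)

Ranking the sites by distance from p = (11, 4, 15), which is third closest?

F

Since √ is increasing, it suffices to compare squared distances:
|pA|² = (11−(-11))² + (4−5.5)² + (15−(-1.5))² = 484 + 2.25 + 272.25 = 758.5
|pB|² = (11−(-7.5))² + (4−(-8.5))² + (15−(-11.5))² = 342.25 + 156.25 + 702.25 = 1200.75
|pC|² = (11−(-4))² + (4−(-5))² + (15−8.5)² = 225 + 81 + 42.25 = 348.25
|pD|² = (11−4.5)² + (4−(-7))² + (15−3)² = 42.25 + 121 + 144 = 307.25
|pE|² = (11−(-6.5))² + (4−(-13.5))² + (15−7.5)² = 306.25 + 306.25 + 56.25 = 668.75
|pF|² = (11−1)² + (4−(-11.5))² + (15−11)² = 100 + 240.25 + 16 = 356.25
|pG|² = (11−3.5)² + (4−(-3))² + (15−(-1))² = 56.25 + 49 + 256 = 361.25
|pH|² = (11−15)² + (4−11)² + (15−(-6.5))² = 16 + 49 + 462.25 = 527.25
Sorted ascending: D, C, F, G, … — the third-nearest is F.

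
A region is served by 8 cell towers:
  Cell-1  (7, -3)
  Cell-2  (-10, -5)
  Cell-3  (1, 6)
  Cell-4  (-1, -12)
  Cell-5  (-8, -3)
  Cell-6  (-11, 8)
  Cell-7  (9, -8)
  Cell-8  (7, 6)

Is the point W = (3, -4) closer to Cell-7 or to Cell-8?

Compare squared distances:
d²(W, Cell-7) = (3−9)² + (-4−(-8))² = 36 + 16 = 52
d²(W, Cell-8) = (3−7)² + (-4−6)² = 16 + 100 = 116
52 < 116, so Cell-7 is closer.

Cell-7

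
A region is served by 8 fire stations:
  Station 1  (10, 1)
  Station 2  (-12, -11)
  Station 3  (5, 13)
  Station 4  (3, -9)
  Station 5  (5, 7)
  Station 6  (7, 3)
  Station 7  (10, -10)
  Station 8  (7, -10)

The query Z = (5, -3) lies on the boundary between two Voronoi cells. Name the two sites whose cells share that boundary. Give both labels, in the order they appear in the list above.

Squared distances from Z to each site:
d²(Z, Station 1) = 25 + 16 = 41
d²(Z, Station 2) = 289 + 64 = 353
d²(Z, Station 3) = 0 + 256 = 256
d²(Z, Station 4) = 4 + 36 = 40
d²(Z, Station 5) = 0 + 100 = 100
d²(Z, Station 6) = 4 + 36 = 40
d²(Z, Station 7) = 25 + 49 = 74
d²(Z, Station 8) = 4 + 49 = 53
Z is equidistant from Station 4 and Station 6 (both at squared distance 40), and every other site is strictly farther — so Z lies on the Station 4–Station 6 Voronoi edge.

Station 4 and Station 6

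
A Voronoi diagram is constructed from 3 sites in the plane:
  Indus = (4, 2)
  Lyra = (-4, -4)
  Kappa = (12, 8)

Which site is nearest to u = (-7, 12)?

Compare squared distances (the ordering matches that of the actual distances):
d²(u, Indus) = (-7−4)² + (12−2)² = 121 + 100 = 221
d²(u, Lyra) = (-7−(-4))² + (12−(-4))² = 9 + 256 = 265
d²(u, Kappa) = (-7−12)² + (12−8)² = 361 + 16 = 377
Minimum is at Indus.

Indus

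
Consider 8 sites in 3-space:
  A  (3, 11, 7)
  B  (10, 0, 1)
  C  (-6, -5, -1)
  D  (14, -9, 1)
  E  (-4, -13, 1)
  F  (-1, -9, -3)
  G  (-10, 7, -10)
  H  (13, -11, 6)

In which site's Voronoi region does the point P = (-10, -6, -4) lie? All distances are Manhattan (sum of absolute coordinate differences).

d(P,A) = 13 + 17 + 11 = 41
d(P,B) = 20 + 6 + 5 = 31
d(P,C) = 4 + 1 + 3 = 8
d(P,D) = 24 + 3 + 5 = 32
d(P,E) = 6 + 7 + 5 = 18
d(P,F) = 9 + 3 + 1 = 13
d(P,G) = 0 + 13 + 6 = 19
d(P,H) = 23 + 5 + 10 = 38
Minimum is at C.

C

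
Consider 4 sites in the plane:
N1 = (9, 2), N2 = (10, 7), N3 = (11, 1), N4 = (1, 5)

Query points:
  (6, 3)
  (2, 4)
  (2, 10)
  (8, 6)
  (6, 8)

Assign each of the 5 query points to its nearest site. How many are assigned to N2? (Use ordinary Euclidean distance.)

2

(6, 3) — d² to each: N1:10, N2:32, N3:29, N4:29 → nearest is N1
(2, 4) — d² to each: N1:53, N2:73, N3:90, N4:2 → nearest is N4
(2, 10) — d² to each: N1:113, N2:73, N3:162, N4:26 → nearest is N4
(8, 6) — d² to each: N1:17, N2:5, N3:34, N4:50 → nearest is N2
(6, 8) — d² to each: N1:45, N2:17, N3:74, N4:34 → nearest is N2
2 of the 5 points have N2 as nearest.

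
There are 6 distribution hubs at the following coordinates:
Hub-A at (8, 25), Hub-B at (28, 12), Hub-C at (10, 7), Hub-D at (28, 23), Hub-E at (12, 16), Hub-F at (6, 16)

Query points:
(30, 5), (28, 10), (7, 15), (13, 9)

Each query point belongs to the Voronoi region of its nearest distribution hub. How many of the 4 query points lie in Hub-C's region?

1

(30, 5) — d² to each: Hub-A:884, Hub-B:53, Hub-C:404, Hub-D:328, Hub-E:445, Hub-F:697 → nearest is Hub-B
(28, 10) — d² to each: Hub-A:625, Hub-B:4, Hub-C:333, Hub-D:169, Hub-E:292, Hub-F:520 → nearest is Hub-B
(7, 15) — d² to each: Hub-A:101, Hub-B:450, Hub-C:73, Hub-D:505, Hub-E:26, Hub-F:2 → nearest is Hub-F
(13, 9) — d² to each: Hub-A:281, Hub-B:234, Hub-C:13, Hub-D:421, Hub-E:50, Hub-F:98 → nearest is Hub-C
1 of the 4 points has Hub-C as nearest.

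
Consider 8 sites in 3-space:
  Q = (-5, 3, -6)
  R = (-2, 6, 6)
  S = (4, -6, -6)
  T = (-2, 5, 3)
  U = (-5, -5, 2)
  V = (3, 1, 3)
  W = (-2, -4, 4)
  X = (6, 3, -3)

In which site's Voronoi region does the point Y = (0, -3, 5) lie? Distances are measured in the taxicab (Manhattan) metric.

d(Y,Q) = |0−(-5)| + |-3−3| + |5−(-6)| = 5 + 6 + 11 = 22
d(Y,R) = |0−(-2)| + |-3−6| + |5−6| = 2 + 9 + 1 = 12
d(Y,S) = |0−4| + |-3−(-6)| + |5−(-6)| = 4 + 3 + 11 = 18
d(Y,T) = |0−(-2)| + |-3−5| + |5−3| = 2 + 8 + 2 = 12
d(Y,U) = |0−(-5)| + |-3−(-5)| + |5−2| = 5 + 2 + 3 = 10
d(Y,V) = |0−3| + |-3−1| + |5−3| = 3 + 4 + 2 = 9
d(Y,W) = |0−(-2)| + |-3−(-4)| + |5−4| = 2 + 1 + 1 = 4
d(Y,X) = |0−6| + |-3−3| + |5−(-3)| = 6 + 6 + 8 = 20
The smallest is to W, so Y lies in the Voronoi region of W.

W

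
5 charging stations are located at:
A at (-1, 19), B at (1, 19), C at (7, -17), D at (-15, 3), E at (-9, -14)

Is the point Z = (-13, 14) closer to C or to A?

Compare squared distances:
|ZC|² = (-13−7)² + (14−(-17))² = 400 + 961 = 1361
|ZA|² = (-13−(-1))² + (14−19)² = 144 + 25 = 169
1361 > 169, so A is closer.

A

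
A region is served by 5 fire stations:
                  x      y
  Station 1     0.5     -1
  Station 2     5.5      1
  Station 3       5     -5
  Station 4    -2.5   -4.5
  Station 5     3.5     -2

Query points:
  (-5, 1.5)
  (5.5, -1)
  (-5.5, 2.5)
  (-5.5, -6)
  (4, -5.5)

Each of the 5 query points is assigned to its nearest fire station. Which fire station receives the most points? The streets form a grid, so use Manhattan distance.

(-5, 1.5) — d to each: Station 1:8, Station 2:11, Station 3:16.5, Station 4:8.5, Station 5:12 → nearest is Station 1
(5.5, -1) — d to each: Station 1:5, Station 2:2, Station 3:4.5, Station 4:11.5, Station 5:3 → nearest is Station 2
(-5.5, 2.5) — d to each: Station 1:9.5, Station 2:12.5, Station 3:18, Station 4:10, Station 5:13.5 → nearest is Station 1
(-5.5, -6) — d to each: Station 1:11, Station 2:18, Station 3:11.5, Station 4:4.5, Station 5:13 → nearest is Station 4
(4, -5.5) — d to each: Station 1:8, Station 2:8, Station 3:1.5, Station 4:7.5, Station 5:4 → nearest is Station 3
Tally — Station 1:2, Station 2:1, Station 3:1, Station 4:1. Station 1 captures the most (2).

Station 1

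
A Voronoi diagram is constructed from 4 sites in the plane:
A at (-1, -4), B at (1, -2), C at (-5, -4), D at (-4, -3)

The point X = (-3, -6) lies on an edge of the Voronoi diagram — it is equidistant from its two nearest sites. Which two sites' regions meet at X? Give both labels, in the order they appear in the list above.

Squared distances from X to each site:
|XA|² = (-3−(-1))² + (-6−(-4))² = 4 + 4 = 8
|XB|² = (-3−1)² + (-6−(-2))² = 16 + 16 = 32
|XC|² = (-3−(-5))² + (-6−(-4))² = 4 + 4 = 8
|XD|² = (-3−(-4))² + (-6−(-3))² = 1 + 9 = 10
X is equidistant from A and C (both at squared distance 8), and every other site is strictly farther — so X lies on the A–C Voronoi edge.

A and C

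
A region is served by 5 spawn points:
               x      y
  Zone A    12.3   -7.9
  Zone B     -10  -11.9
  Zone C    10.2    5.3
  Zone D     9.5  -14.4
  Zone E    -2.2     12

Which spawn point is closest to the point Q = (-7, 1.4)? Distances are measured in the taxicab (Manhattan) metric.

Zone E

d(Q, Zone A) = |-7−12.3| + |1.4−(-7.9)| = 19.3 + 9.3 = 28.6
d(Q, Zone B) = |-7−(-10)| + |1.4−(-11.9)| = 3 + 13.3 = 16.3
d(Q, Zone C) = |-7−10.2| + |1.4−5.3| = 17.2 + 3.9 = 21.1
d(Q, Zone D) = |-7−9.5| + |1.4−(-14.4)| = 16.5 + 15.8 = 32.3
d(Q, Zone E) = |-7−(-2.2)| + |1.4−12| = 4.8 + 10.6 = 15.4
Zone E is nearest.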